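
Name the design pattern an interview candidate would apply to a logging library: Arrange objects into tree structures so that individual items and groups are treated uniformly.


This matches the Composite pattern

Composite


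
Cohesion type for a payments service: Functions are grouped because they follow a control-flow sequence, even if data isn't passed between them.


Reasoning: Grouped by order of execution within a routine, not by data flow
Type: Procedural cohesion

Procedural cohesion


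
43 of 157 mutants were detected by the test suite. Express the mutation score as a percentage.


Mutation score = killed / total * 100
Mutation score = 43 / 157 * 100
Mutation score = 27.39%

27.39%


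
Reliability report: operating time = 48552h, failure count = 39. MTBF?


Formula: MTBF = Total operating time / Number of failures
MTBF = 48552 / 39
MTBF = 1244.92 hours

1244.92 hours


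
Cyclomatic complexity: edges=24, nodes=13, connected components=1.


Formula: V(G) = E - N + 2P
V(G) = 24 - 13 + 2*1
V(G) = 11 + 2
V(G) = 13

13


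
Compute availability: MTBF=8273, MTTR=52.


Availability = MTBF / (MTBF + MTTR)
Availability = 8273 / (8273 + 52)
Availability = 8273 / 8325
Availability = 99.3754%

99.3754%


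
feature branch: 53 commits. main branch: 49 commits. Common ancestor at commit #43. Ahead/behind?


Common ancestor: commit #43
feature commits after divergence: 53 - 43 = 10
main commits after divergence: 49 - 43 = 6
feature is 10 commits ahead of main
main is 6 commits ahead of feature

feature ahead: 10, main ahead: 6


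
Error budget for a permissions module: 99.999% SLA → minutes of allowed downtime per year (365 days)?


Formula: allowed downtime = period * (100 - SLA) / 100
Period (year (365 days)) = 525600 minutes
Unavailability fraction = (100 - 99.999) / 100
Allowed downtime = 525600 * (100 - 99.999) / 100
Allowed downtime = 5.256 minutes

5.256 minutes


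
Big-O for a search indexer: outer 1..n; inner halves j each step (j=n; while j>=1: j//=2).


Reasoning: n times log n
Complexity: O(n log n)

O(n log n)


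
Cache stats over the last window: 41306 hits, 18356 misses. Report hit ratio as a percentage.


Formula: hit rate = hits / (hits + misses) * 100
hit rate = 41306 / (41306 + 18356) * 100
hit rate = 41306 / 59662 * 100
hit rate = 69.23%

69.23%


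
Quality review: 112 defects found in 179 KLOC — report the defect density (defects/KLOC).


Defect density = defects / KLOC
Defect density = 112 / 179
Defect density = 0.626 defects/KLOC

0.626 defects/KLOC


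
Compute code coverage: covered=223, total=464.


Coverage = covered / total * 100
Coverage = 223 / 464 * 100
Coverage = 48.06%

48.06%


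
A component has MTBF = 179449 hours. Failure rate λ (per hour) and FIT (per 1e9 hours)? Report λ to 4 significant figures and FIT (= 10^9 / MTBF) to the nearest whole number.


Formula: λ = 1 / MTBF; FIT = λ × 1e9 = 1e9 / MTBF
λ = 1 / 179449 ≈ 5.573e-06 failures/hour
FIT = 1e9 / 179449 ≈ 5573 failures per 1e9 hours (nearest whole number)

λ = 5.573e-06 /h, FIT = 5573


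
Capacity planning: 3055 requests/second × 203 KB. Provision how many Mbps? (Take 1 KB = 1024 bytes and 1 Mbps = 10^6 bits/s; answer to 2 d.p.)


Formula: Mbps = payload_bytes * RPS * 8 / 1e6
Payload per request = 203 KB = 203 * 1024 = 207872 bytes
Total bytes/sec = 207872 * 3055 = 635048960
Total bits/sec = 635048960 * 8 = 5080391680
Mbps = 5080391680 / 1e6 = 5080.39

5080.39 Mbps


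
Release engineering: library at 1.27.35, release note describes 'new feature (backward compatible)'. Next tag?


Current: 1.27.35
Change category: 'new feature (backward compatible)' → minor bump
SemVer rule: minor bump → increment MINOR, reset PATCH to 0 (MAJOR unchanged)
New: 1.28.0

1.28.0


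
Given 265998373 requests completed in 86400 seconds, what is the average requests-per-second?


Formula: throughput = requests / seconds
throughput = 265998373 / 86400
throughput = 3078.68 requests/second

3078.68 requests/second


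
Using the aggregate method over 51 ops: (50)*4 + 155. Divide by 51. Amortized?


Formula: Amortized cost = Total cost / Operations
Total cost = (50 * 4) + (1 * 155)
Total cost = 200 + 155 = 355
Amortized = 355 / 51 = 6.9608

6.9608


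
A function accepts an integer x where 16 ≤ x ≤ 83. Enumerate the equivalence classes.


Valid range: [16, 83]
Class 1: x < 16 — invalid
Class 2: 16 ≤ x ≤ 83 — valid
Class 3: x > 83 — invalid
Total equivalence classes: 3

3 equivalence classes


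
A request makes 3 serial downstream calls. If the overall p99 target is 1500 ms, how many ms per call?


Formula: per_stage = total_budget / stages
per_stage = 1500 / 3
per_stage = 500.0 ms

500.0 ms


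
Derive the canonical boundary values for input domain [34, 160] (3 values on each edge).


Range: [34, 160]
Boundaries: just below min, min, min+1, max-1, max, just above max
Values: [33, 34, 35, 159, 160, 161]

[33, 34, 35, 159, 160, 161]


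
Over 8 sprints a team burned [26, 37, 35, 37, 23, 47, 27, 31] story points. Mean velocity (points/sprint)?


Formula: Avg velocity = Total points / Number of sprints
Points: [26, 37, 35, 37, 23, 47, 27, 31]
Sum = 26 + 37 + 35 + 37 + 23 + 47 + 27 + 31 = 263
Avg velocity = 263 / 8 = 32.88 points/sprint

32.88 points/sprint


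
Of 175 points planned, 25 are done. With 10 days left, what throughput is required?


Formula: Required rate = Remaining points / Days left
Remaining = 175 - 25 = 150 points
Required rate = 150 / 10 = 15.0 points/day

15.0 points/day


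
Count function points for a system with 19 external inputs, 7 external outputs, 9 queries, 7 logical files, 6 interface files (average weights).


UFP = EI*4 + EO*5 + EQ*4 + ILF*10 + EIF*7
UFP = 19*4 + 7*5 + 9*4 + 7*10 + 6*7
UFP = 76 + 35 + 36 + 70 + 42
UFP = 259

259


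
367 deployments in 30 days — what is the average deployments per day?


Formula: deployments per day = releases / days
= 367 / 30
= 12.233 deploys/day
(equivalently, 85.63 deploys/week)

12.233 deploys/day


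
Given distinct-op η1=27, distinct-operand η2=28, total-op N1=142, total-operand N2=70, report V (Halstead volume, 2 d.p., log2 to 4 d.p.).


Formula: V = N * log2(η), where N = N1 + N2 and η = η1 + η2
η = 27 + 28 = 55
N = 142 + 70 = 212
log2(55) ≈ 5.7814
V = 212 * 5.7814 = 1225.66

1225.66


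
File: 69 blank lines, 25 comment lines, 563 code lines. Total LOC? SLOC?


Total LOC = blank + comment + code
Total LOC = 69 + 25 + 563 = 657
SLOC (source only) = code = 563

Total LOC: 657, SLOC: 563


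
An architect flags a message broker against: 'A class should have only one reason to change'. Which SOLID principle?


This describes the Single Responsibility Principle (SRP)

Single Responsibility Principle (SRP)


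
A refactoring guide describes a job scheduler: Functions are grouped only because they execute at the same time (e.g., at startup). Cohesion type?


Reasoning: Related by timing only
Type: Temporal cohesion

Temporal cohesion


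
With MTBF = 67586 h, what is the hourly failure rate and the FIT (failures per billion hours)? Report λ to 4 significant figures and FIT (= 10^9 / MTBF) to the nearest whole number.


Formula: λ = 1 / MTBF; FIT = λ × 1e9 = 1e9 / MTBF
λ = 1 / 67586 ≈ 1.480e-05 failures/hour
FIT = 1e9 / 67586 ≈ 14796 failures per 1e9 hours (nearest whole number)

λ = 1.480e-05 /h, FIT = 14796


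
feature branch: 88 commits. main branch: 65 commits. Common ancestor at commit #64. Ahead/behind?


Common ancestor: commit #64
feature commits after divergence: 88 - 64 = 24
main commits after divergence: 65 - 64 = 1
feature is 24 commits ahead of main
main is 1 commits ahead of feature

feature ahead: 24, main ahead: 1


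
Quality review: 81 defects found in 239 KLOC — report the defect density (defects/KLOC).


Defect density = defects / KLOC
Defect density = 81 / 239
Defect density = 0.339 defects/KLOC

0.339 defects/KLOC


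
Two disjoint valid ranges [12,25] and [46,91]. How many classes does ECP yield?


Valid ranges: [12,25] and [46,91]
Class 1: x < 12 — invalid
Class 2: 12 ≤ x ≤ 25 — valid
Class 3: 25 < x < 46 — invalid (gap between ranges)
Class 4: 46 ≤ x ≤ 91 — valid
Class 5: x > 91 — invalid
Total equivalence classes: 5

5 equivalence classes


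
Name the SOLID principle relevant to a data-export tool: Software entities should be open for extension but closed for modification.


This describes the Open/Closed Principle (OCP)

Open/Closed Principle (OCP)


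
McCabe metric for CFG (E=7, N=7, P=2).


Formula: V(G) = E - N + 2P
V(G) = 7 - 7 + 2*2
V(G) = 0 + 4
V(G) = 4

4


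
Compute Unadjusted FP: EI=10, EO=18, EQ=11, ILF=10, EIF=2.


UFP = EI*4 + EO*5 + EQ*4 + ILF*10 + EIF*7
UFP = 10*4 + 18*5 + 11*4 + 10*10 + 2*7
UFP = 40 + 90 + 44 + 100 + 14
UFP = 288

288


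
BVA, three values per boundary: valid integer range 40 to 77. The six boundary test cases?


Range: [40, 77]
Boundaries: just below min, min, min+1, max-1, max, just above max
Values: [39, 40, 41, 76, 77, 78]

[39, 40, 41, 76, 77, 78]


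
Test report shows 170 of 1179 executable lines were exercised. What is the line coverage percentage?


Coverage = covered / total * 100
Coverage = 170 / 1179 * 100
Coverage = 14.42%

14.42%


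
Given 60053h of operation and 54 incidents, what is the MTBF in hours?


Formula: MTBF = Total operating time / Number of failures
MTBF = 60053 / 54
MTBF = 1112.09 hours

1112.09 hours


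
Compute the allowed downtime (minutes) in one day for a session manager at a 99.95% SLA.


Formula: allowed downtime = period * (100 - SLA) / 100
Period (day) = 1440 minutes
Unavailability fraction = (100 - 99.95) / 100
Allowed downtime = 1440 * (100 - 99.95) / 100
Allowed downtime = 0.72 minutes

0.72 minutes


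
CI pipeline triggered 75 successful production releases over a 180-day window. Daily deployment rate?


Formula: deployments per day = releases / days
= 75 / 180
= 0.417 deploys/day
(equivalently, 2.92 deploys/week)

0.417 deploys/day


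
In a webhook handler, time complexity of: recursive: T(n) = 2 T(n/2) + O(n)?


Reasoning: master theorem case 2 (merge-sort recurrence)
Complexity: O(n log n)

O(n log n)


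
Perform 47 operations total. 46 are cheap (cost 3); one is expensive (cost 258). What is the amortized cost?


Formula: Amortized cost = Total cost / Operations
Total cost = (46 * 3) + (1 * 258)
Total cost = 138 + 258 = 396
Amortized = 396 / 47 = 8.4255

8.4255


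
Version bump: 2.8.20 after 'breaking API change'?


Current: 2.8.20
Change category: 'breaking API change' → major bump
SemVer rule: major bump → increment MAJOR, reset MINOR and PATCH to 0
New: 3.0.0

3.0.0


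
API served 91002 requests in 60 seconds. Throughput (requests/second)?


Formula: throughput = requests / seconds
throughput = 91002 / 60
throughput = 1516.7 requests/second

1516.7 requests/second


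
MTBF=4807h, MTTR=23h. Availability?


Availability = MTBF / (MTBF + MTTR)
Availability = 4807 / (4807 + 23)
Availability = 4807 / 4830
Availability = 99.5238%

99.5238%


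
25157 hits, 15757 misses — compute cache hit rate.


Formula: hit rate = hits / (hits + misses) * 100
hit rate = 25157 / (25157 + 15757) * 100
hit rate = 25157 / 40914 * 100
hit rate = 61.49%

61.49%


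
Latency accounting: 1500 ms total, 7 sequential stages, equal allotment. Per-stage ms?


Formula: per_stage = total_budget / stages
per_stage = 1500 / 7
per_stage = 214.29 ms

214.29 ms


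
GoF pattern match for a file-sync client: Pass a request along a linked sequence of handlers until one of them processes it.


This matches the Chain of Responsibility pattern

Chain of Responsibility


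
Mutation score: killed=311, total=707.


Mutation score = killed / total * 100
Mutation score = 311 / 707 * 100
Mutation score = 43.99%

43.99%


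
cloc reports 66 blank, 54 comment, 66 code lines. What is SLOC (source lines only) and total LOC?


Total LOC = blank + comment + code
Total LOC = 66 + 54 + 66 = 186
SLOC (source only) = code = 66

Total LOC: 186, SLOC: 66


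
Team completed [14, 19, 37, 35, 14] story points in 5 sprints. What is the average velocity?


Formula: Avg velocity = Total points / Number of sprints
Points: [14, 19, 37, 35, 14]
Sum = 14 + 19 + 37 + 35 + 14 = 119
Avg velocity = 119 / 5 = 23.8 points/sprint

23.8 points/sprint


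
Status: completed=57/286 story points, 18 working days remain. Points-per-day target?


Formula: Required rate = Remaining points / Days left
Remaining = 286 - 57 = 229 points
Required rate = 229 / 18 = 12.72 points/day

12.72 points/day


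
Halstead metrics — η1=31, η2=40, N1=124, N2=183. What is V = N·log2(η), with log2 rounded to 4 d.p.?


Formula: V = N * log2(η), where N = N1 + N2 and η = η1 + η2
η = 31 + 40 = 71
N = 124 + 183 = 307
log2(71) ≈ 6.1497
V = 307 * 6.1497 = 1887.96

1887.96


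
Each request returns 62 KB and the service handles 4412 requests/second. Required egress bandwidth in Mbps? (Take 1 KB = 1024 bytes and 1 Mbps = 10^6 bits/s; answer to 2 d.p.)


Formula: Mbps = payload_bytes * RPS * 8 / 1e6
Payload per request = 62 KB = 62 * 1024 = 63488 bytes
Total bytes/sec = 63488 * 4412 = 280109056
Total bits/sec = 280109056 * 8 = 2240872448
Mbps = 2240872448 / 1e6 = 2240.87

2240.87 Mbps


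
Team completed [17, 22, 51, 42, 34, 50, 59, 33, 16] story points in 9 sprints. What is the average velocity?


Formula: Avg velocity = Total points / Number of sprints
Points: [17, 22, 51, 42, 34, 50, 59, 33, 16]
Sum = 17 + 22 + 51 + 42 + 34 + 50 + 59 + 33 + 16 = 324
Avg velocity = 324 / 9 = 36.0 points/sprint

36.0 points/sprint


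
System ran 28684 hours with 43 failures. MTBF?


Formula: MTBF = Total operating time / Number of failures
MTBF = 28684 / 43
MTBF = 667.07 hours

667.07 hours


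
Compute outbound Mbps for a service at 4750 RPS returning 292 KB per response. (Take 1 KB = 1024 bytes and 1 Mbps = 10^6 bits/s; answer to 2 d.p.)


Formula: Mbps = payload_bytes * RPS * 8 / 1e6
Payload per request = 292 KB = 292 * 1024 = 299008 bytes
Total bytes/sec = 299008 * 4750 = 1420288000
Total bits/sec = 1420288000 * 8 = 11362304000
Mbps = 11362304000 / 1e6 = 11362.3

11362.3 Mbps


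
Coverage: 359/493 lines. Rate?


Coverage = covered / total * 100
Coverage = 359 / 493 * 100
Coverage = 72.82%

72.82%


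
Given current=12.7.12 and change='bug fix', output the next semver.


Current: 12.7.12
Change category: 'bug fix' → patch bump
SemVer rule: patch bump → increment PATCH (MAJOR and MINOR unchanged)
New: 12.7.13

12.7.13


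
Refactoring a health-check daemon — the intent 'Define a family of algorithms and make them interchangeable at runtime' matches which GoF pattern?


This matches the Strategy pattern

Strategy


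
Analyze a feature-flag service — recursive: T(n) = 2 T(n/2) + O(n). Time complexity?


Reasoning: master theorem case 2 (merge-sort recurrence)
Complexity: O(n log n)

O(n log n)


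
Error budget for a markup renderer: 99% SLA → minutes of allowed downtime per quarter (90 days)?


Formula: allowed downtime = period * (100 - SLA) / 100
Period (quarter (90 days)) = 129600 minutes
Unavailability fraction = (100 - 99.0) / 100
Allowed downtime = 129600 * (100 - 99.0) / 100
Allowed downtime = 1296.0 minutes

1296.0 minutes


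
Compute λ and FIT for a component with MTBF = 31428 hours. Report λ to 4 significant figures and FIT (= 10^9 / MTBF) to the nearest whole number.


Formula: λ = 1 / MTBF; FIT = λ × 1e9 = 1e9 / MTBF
λ = 1 / 31428 ≈ 3.182e-05 failures/hour
FIT = 1e9 / 31428 ≈ 31819 failures per 1e9 hours (nearest whole number)

λ = 3.182e-05 /h, FIT = 31819


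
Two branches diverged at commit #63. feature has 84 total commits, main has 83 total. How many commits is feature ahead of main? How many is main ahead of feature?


Common ancestor: commit #63
feature commits after divergence: 84 - 63 = 21
main commits after divergence: 83 - 63 = 20
feature is 21 commits ahead of main
main is 20 commits ahead of feature

feature ahead: 21, main ahead: 20


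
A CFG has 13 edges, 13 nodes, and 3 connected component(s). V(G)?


Formula: V(G) = E - N + 2P
V(G) = 13 - 13 + 2*3
V(G) = 0 + 6
V(G) = 6

6


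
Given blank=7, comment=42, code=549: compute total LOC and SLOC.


Total LOC = blank + comment + code
Total LOC = 7 + 42 + 549 = 598
SLOC (source only) = code = 549

Total LOC: 598, SLOC: 549


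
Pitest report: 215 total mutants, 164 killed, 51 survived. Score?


Mutation score = killed / total * 100
Mutation score = 164 / 215 * 100
Mutation score = 76.28%

76.28%


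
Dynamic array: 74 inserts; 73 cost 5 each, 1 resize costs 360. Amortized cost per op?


Formula: Amortized cost = Total cost / Operations
Total cost = (73 * 5) + (1 * 360)
Total cost = 365 + 360 = 725
Amortized = 725 / 74 = 9.7973

9.7973


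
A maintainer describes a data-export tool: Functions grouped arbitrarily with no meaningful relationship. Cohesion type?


Reasoning: Worst: random grouping
Type: Coincidental cohesion

Coincidental cohesion


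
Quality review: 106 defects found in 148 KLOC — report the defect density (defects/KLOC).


Defect density = defects / KLOC
Defect density = 106 / 148
Defect density = 0.716 defects/KLOC

0.716 defects/KLOC


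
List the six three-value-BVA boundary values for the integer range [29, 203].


Range: [29, 203]
Boundaries: just below min, min, min+1, max-1, max, just above max
Values: [28, 29, 30, 202, 203, 204]

[28, 29, 30, 202, 203, 204]


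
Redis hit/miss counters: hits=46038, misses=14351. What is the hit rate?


Formula: hit rate = hits / (hits + misses) * 100
hit rate = 46038 / (46038 + 14351) * 100
hit rate = 46038 / 60389 * 100
hit rate = 76.24%

76.24%


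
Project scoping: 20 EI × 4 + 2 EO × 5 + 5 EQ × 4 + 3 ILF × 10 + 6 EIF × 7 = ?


UFP = EI*4 + EO*5 + EQ*4 + ILF*10 + EIF*7
UFP = 20*4 + 2*5 + 5*4 + 3*10 + 6*7
UFP = 80 + 10 + 20 + 30 + 42
UFP = 182

182


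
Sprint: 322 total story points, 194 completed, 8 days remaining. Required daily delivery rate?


Formula: Required rate = Remaining points / Days left
Remaining = 322 - 194 = 128 points
Required rate = 128 / 8 = 16.0 points/day

16.0 points/day


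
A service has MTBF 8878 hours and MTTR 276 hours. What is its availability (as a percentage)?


Availability = MTBF / (MTBF + MTTR)
Availability = 8878 / (8878 + 276)
Availability = 8878 / 9154
Availability = 96.9849%

96.9849%


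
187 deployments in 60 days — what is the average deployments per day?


Formula: deployments per day = releases / days
= 187 / 60
= 3.117 deploys/day
(equivalently, 21.82 deploys/week)

3.117 deploys/day


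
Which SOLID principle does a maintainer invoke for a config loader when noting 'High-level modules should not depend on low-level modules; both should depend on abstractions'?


This describes the Dependency Inversion Principle (DIP)

Dependency Inversion Principle (DIP)


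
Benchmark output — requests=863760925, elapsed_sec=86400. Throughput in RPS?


Formula: throughput = requests / seconds
throughput = 863760925 / 86400
throughput = 9997.23 requests/second

9997.23 requests/second


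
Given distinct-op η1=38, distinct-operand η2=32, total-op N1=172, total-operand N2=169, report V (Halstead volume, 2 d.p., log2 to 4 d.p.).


Formula: V = N * log2(η), where N = N1 + N2 and η = η1 + η2
η = 38 + 32 = 70
N = 172 + 169 = 341
log2(70) ≈ 6.1293
V = 341 * 6.1293 = 2090.09

2090.09


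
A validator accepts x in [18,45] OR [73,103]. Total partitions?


Valid ranges: [18,45] and [73,103]
Class 1: x < 18 — invalid
Class 2: 18 ≤ x ≤ 45 — valid
Class 3: 45 < x < 73 — invalid (gap between ranges)
Class 4: 73 ≤ x ≤ 103 — valid
Class 5: x > 103 — invalid
Total equivalence classes: 5

5 equivalence classes


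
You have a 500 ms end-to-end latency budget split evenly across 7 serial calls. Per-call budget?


Formula: per_stage = total_budget / stages
per_stage = 500 / 7
per_stage = 71.43 ms

71.43 ms


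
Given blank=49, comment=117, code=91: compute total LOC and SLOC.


Total LOC = blank + comment + code
Total LOC = 49 + 117 + 91 = 257
SLOC (source only) = code = 91

Total LOC: 257, SLOC: 91


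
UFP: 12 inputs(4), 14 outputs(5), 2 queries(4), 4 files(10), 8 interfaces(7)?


UFP = EI*4 + EO*5 + EQ*4 + ILF*10 + EIF*7
UFP = 12*4 + 14*5 + 2*4 + 4*10 + 8*7
UFP = 48 + 70 + 8 + 40 + 56
UFP = 222

222


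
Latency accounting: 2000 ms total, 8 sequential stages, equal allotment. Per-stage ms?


Formula: per_stage = total_budget / stages
per_stage = 2000 / 8
per_stage = 250.0 ms

250.0 ms


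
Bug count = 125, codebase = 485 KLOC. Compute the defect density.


Defect density = defects / KLOC
Defect density = 125 / 485
Defect density = 0.258 defects/KLOC

0.258 defects/KLOC


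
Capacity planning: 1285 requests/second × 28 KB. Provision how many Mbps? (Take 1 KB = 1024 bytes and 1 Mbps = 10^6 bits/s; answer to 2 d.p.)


Formula: Mbps = payload_bytes * RPS * 8 / 1e6
Payload per request = 28 KB = 28 * 1024 = 28672 bytes
Total bytes/sec = 28672 * 1285 = 36843520
Total bits/sec = 36843520 * 8 = 294748160
Mbps = 294748160 / 1e6 = 294.75

294.75 Mbps


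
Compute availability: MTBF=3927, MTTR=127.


Availability = MTBF / (MTBF + MTTR)
Availability = 3927 / (3927 + 127)
Availability = 3927 / 4054
Availability = 96.8673%

96.8673%


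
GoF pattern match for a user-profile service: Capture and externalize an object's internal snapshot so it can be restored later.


This matches the Memento pattern

Memento


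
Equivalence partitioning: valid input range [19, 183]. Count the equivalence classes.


Valid range: [19, 183]
Class 1: x < 19 — invalid
Class 2: 19 ≤ x ≤ 183 — valid
Class 3: x > 183 — invalid
Total equivalence classes: 3

3 equivalence classes


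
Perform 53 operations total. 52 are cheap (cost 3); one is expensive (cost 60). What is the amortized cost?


Formula: Amortized cost = Total cost / Operations
Total cost = (52 * 3) + (1 * 60)
Total cost = 156 + 60 = 216
Amortized = 216 / 53 = 4.0755

4.0755


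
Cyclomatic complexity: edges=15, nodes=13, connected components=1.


Formula: V(G) = E - N + 2P
V(G) = 15 - 13 + 2*1
V(G) = 2 + 2
V(G) = 4

4


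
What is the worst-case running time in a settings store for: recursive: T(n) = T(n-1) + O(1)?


Reasoning: linear recursion with constant work per frame
Complexity: O(n)

O(n)


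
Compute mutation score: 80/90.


Mutation score = killed / total * 100
Mutation score = 80 / 90 * 100
Mutation score = 88.89%

88.89%


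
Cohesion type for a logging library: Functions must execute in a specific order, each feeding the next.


Reasoning: Output of one is input to next
Type: Sequential cohesion

Sequential cohesion


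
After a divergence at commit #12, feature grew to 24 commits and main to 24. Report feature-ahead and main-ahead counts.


Common ancestor: commit #12
feature commits after divergence: 24 - 12 = 12
main commits after divergence: 24 - 12 = 12
feature is 12 commits ahead of main
main is 12 commits ahead of feature

feature ahead: 12, main ahead: 12


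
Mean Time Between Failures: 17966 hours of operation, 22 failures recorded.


Formula: MTBF = Total operating time / Number of failures
MTBF = 17966 / 22
MTBF = 816.64 hours

816.64 hours


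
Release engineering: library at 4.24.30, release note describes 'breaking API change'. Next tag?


Current: 4.24.30
Change category: 'breaking API change' → major bump
SemVer rule: major bump → increment MAJOR, reset MINOR and PATCH to 0
New: 5.0.0

5.0.0


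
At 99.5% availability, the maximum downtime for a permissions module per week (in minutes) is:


Formula: allowed downtime = period * (100 - SLA) / 100
Period (week) = 10080 minutes
Unavailability fraction = (100 - 99.5) / 100
Allowed downtime = 10080 * (100 - 99.5) / 100
Allowed downtime = 50.4 minutes

50.4 minutes


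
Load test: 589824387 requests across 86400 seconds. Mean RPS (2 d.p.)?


Formula: throughput = requests / seconds
throughput = 589824387 / 86400
throughput = 6826.67 requests/second

6826.67 requests/second


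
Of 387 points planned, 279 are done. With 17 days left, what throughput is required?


Formula: Required rate = Remaining points / Days left
Remaining = 387 - 279 = 108 points
Required rate = 108 / 17 = 6.35 points/day

6.35 points/day


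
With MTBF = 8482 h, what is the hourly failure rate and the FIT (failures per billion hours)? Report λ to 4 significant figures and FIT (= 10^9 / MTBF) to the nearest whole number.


Formula: λ = 1 / MTBF; FIT = λ × 1e9 = 1e9 / MTBF
λ = 1 / 8482 ≈ 1.179e-04 failures/hour
FIT = 1e9 / 8482 ≈ 117897 failures per 1e9 hours (nearest whole number)

λ = 1.179e-04 /h, FIT = 117897


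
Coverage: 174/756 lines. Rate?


Coverage = covered / total * 100
Coverage = 174 / 756 * 100
Coverage = 23.02%

23.02%


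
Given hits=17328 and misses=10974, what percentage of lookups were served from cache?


Formula: hit rate = hits / (hits + misses) * 100
hit rate = 17328 / (17328 + 10974) * 100
hit rate = 17328 / 28302 * 100
hit rate = 61.23%

61.23%


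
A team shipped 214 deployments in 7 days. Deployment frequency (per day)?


Formula: deployments per day = releases / days
= 214 / 7
= 30.571 deploys/day
(equivalently, 214.0 deploys/week)

30.571 deploys/day


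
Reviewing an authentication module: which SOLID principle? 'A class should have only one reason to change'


This describes the Single Responsibility Principle (SRP)

Single Responsibility Principle (SRP)


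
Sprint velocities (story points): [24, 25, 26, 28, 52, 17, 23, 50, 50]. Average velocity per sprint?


Formula: Avg velocity = Total points / Number of sprints
Points: [24, 25, 26, 28, 52, 17, 23, 50, 50]
Sum = 24 + 25 + 26 + 28 + 52 + 17 + 23 + 50 + 50 = 295
Avg velocity = 295 / 9 = 32.78 points/sprint

32.78 points/sprint


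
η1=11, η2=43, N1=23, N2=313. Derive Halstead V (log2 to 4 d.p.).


Formula: V = N * log2(η), where N = N1 + N2 and η = η1 + η2
η = 11 + 43 = 54
N = 23 + 313 = 336
log2(54) ≈ 5.7549
V = 336 * 5.7549 = 1933.65

1933.65


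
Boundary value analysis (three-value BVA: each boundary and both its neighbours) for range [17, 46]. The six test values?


Range: [17, 46]
Boundaries: just below min, min, min+1, max-1, max, just above max
Values: [16, 17, 18, 45, 46, 47]

[16, 17, 18, 45, 46, 47]


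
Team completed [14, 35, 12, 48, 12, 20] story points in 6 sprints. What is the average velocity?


Formula: Avg velocity = Total points / Number of sprints
Points: [14, 35, 12, 48, 12, 20]
Sum = 14 + 35 + 12 + 48 + 12 + 20 = 141
Avg velocity = 141 / 6 = 23.5 points/sprint

23.5 points/sprint


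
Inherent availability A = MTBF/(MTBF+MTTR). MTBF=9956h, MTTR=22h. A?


Availability = MTBF / (MTBF + MTTR)
Availability = 9956 / (9956 + 22)
Availability = 9956 / 9978
Availability = 99.7795%

99.7795%


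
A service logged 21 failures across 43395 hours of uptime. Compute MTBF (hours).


Formula: MTBF = Total operating time / Number of failures
MTBF = 43395 / 21
MTBF = 2066.43 hours

2066.43 hours


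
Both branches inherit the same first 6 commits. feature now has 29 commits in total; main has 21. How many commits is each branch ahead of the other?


Common ancestor: commit #6
feature commits after divergence: 29 - 6 = 23
main commits after divergence: 21 - 6 = 15
feature is 23 commits ahead of main
main is 15 commits ahead of feature

feature ahead: 23, main ahead: 15


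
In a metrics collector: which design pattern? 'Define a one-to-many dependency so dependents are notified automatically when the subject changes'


This matches the Observer pattern

Observer


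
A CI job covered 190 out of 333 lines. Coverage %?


Coverage = covered / total * 100
Coverage = 190 / 333 * 100
Coverage = 57.06%

57.06%


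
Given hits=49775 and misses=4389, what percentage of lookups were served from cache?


Formula: hit rate = hits / (hits + misses) * 100
hit rate = 49775 / (49775 + 4389) * 100
hit rate = 49775 / 54164 * 100
hit rate = 91.9%

91.9%


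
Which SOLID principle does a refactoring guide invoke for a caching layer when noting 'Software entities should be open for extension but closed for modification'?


This describes the Open/Closed Principle (OCP)

Open/Closed Principle (OCP)


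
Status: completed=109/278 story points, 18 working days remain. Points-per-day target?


Formula: Required rate = Remaining points / Days left
Remaining = 278 - 109 = 169 points
Required rate = 169 / 18 = 9.39 points/day

9.39 points/day


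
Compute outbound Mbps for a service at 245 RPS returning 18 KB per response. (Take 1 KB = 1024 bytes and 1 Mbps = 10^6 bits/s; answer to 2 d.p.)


Formula: Mbps = payload_bytes * RPS * 8 / 1e6
Payload per request = 18 KB = 18 * 1024 = 18432 bytes
Total bytes/sec = 18432 * 245 = 4515840
Total bits/sec = 4515840 * 8 = 36126720
Mbps = 36126720 / 1e6 = 36.13

36.13 Mbps


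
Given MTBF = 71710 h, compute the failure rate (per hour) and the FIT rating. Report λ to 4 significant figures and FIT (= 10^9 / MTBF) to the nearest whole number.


Formula: λ = 1 / MTBF; FIT = λ × 1e9 = 1e9 / MTBF
λ = 1 / 71710 ≈ 1.395e-05 failures/hour
FIT = 1e9 / 71710 ≈ 13945 failures per 1e9 hours (nearest whole number)

λ = 1.395e-05 /h, FIT = 13945


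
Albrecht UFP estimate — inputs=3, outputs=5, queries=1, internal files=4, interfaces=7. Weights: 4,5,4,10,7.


UFP = EI*4 + EO*5 + EQ*4 + ILF*10 + EIF*7
UFP = 3*4 + 5*5 + 1*4 + 4*10 + 7*7
UFP = 12 + 25 + 4 + 40 + 49
UFP = 130

130


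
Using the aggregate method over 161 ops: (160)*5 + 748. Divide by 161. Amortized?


Formula: Amortized cost = Total cost / Operations
Total cost = (160 * 5) + (1 * 748)
Total cost = 800 + 748 = 1548
Amortized = 1548 / 161 = 9.6149

9.6149


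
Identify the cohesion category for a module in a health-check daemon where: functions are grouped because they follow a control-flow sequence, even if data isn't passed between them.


Reasoning: Grouped by order of execution within a routine, not by data flow
Type: Procedural cohesion

Procedural cohesion


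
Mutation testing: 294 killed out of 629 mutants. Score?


Mutation score = killed / total * 100
Mutation score = 294 / 629 * 100
Mutation score = 46.74%

46.74%


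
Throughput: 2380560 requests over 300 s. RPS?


Formula: throughput = requests / seconds
throughput = 2380560 / 300
throughput = 7935.2 requests/second

7935.2 requests/second


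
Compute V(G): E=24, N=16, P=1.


Formula: V(G) = E - N + 2P
V(G) = 24 - 16 + 2*1
V(G) = 8 + 2
V(G) = 10

10


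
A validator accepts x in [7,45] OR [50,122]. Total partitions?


Valid ranges: [7,45] and [50,122]
Class 1: x < 7 — invalid
Class 2: 7 ≤ x ≤ 45 — valid
Class 3: 45 < x < 50 — invalid (gap between ranges)
Class 4: 50 ≤ x ≤ 122 — valid
Class 5: x > 122 — invalid
Total equivalence classes: 5

5 equivalence classes


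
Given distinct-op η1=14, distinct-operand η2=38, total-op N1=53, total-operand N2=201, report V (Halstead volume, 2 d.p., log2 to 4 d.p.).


Formula: V = N * log2(η), where N = N1 + N2 and η = η1 + η2
η = 14 + 38 = 52
N = 53 + 201 = 254
log2(52) ≈ 5.7004
V = 254 * 5.7004 = 1447.90

1447.90


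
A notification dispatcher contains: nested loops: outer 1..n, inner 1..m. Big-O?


Reasoning: product of independent bounds
Complexity: O(n*m)

O(n*m)


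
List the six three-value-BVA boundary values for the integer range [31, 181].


Range: [31, 181]
Boundaries: just below min, min, min+1, max-1, max, just above max
Values: [30, 31, 32, 180, 181, 182]

[30, 31, 32, 180, 181, 182]


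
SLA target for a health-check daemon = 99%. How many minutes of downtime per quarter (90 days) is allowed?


Formula: allowed downtime = period * (100 - SLA) / 100
Period (quarter (90 days)) = 129600 minutes
Unavailability fraction = (100 - 99.0) / 100
Allowed downtime = 129600 * (100 - 99.0) / 100
Allowed downtime = 1296.0 minutes

1296.0 minutes


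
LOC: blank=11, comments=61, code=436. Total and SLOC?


Total LOC = blank + comment + code
Total LOC = 11 + 61 + 436 = 508
SLOC (source only) = code = 436

Total LOC: 508, SLOC: 436


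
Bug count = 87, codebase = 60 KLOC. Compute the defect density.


Defect density = defects / KLOC
Defect density = 87 / 60
Defect density = 1.45 defects/KLOC

1.45 defects/KLOC


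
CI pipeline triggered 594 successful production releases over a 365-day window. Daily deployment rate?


Formula: deployments per day = releases / days
= 594 / 365
= 1.627 deploys/day
(equivalently, 11.39 deploys/week)

1.627 deploys/day


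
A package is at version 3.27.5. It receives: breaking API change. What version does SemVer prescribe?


Current: 3.27.5
Change category: 'breaking API change' → major bump
SemVer rule: major bump → increment MAJOR, reset MINOR and PATCH to 0
New: 4.0.0

4.0.0


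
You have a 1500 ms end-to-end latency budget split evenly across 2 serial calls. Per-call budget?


Formula: per_stage = total_budget / stages
per_stage = 1500 / 2
per_stage = 750.0 ms

750.0 ms


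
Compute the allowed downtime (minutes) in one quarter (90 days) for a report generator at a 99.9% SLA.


Formula: allowed downtime = period * (100 - SLA) / 100
Period (quarter (90 days)) = 129600 minutes
Unavailability fraction = (100 - 99.9) / 100
Allowed downtime = 129600 * (100 - 99.9) / 100
Allowed downtime = 129.6 minutes

129.6 minutes


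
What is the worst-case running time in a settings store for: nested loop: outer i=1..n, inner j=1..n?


Reasoning: n iterations times n iterations
Complexity: O(n^2)

O(n^2)


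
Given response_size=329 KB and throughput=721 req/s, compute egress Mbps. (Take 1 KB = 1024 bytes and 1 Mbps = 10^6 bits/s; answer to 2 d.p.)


Formula: Mbps = payload_bytes * RPS * 8 / 1e6
Payload per request = 329 KB = 329 * 1024 = 336896 bytes
Total bytes/sec = 336896 * 721 = 242902016
Total bits/sec = 242902016 * 8 = 1943216128
Mbps = 1943216128 / 1e6 = 1943.22

1943.22 Mbps


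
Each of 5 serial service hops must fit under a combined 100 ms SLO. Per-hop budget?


Formula: per_stage = total_budget / stages
per_stage = 100 / 5
per_stage = 20.0 ms

20.0 ms


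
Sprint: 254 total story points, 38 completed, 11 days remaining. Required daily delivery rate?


Formula: Required rate = Remaining points / Days left
Remaining = 254 - 38 = 216 points
Required rate = 216 / 11 = 19.64 points/day

19.64 points/day


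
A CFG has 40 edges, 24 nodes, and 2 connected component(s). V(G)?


Formula: V(G) = E - N + 2P
V(G) = 40 - 24 + 2*2
V(G) = 16 + 4
V(G) = 20

20


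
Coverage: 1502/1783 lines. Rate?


Coverage = covered / total * 100
Coverage = 1502 / 1783 * 100
Coverage = 84.24%

84.24%


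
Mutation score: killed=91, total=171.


Mutation score = killed / total * 100
Mutation score = 91 / 171 * 100
Mutation score = 53.22%

53.22%


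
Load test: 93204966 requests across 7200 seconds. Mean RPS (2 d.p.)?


Formula: throughput = requests / seconds
throughput = 93204966 / 7200
throughput = 12945.13 requests/second

12945.13 requests/second


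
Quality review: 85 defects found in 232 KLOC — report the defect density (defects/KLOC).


Defect density = defects / KLOC
Defect density = 85 / 232
Defect density = 0.366 defects/KLOC

0.366 defects/KLOC


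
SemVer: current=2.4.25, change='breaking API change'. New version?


Current: 2.4.25
Change category: 'breaking API change' → major bump
SemVer rule: major bump → increment MAJOR, reset MINOR and PATCH to 0
New: 3.0.0

3.0.0


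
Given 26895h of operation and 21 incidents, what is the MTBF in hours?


Formula: MTBF = Total operating time / Number of failures
MTBF = 26895 / 21
MTBF = 1280.71 hours

1280.71 hours


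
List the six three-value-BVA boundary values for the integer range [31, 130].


Range: [31, 130]
Boundaries: just below min, min, min+1, max-1, max, just above max
Values: [30, 31, 32, 129, 130, 131]

[30, 31, 32, 129, 130, 131]


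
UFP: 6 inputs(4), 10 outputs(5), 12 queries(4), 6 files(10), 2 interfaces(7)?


UFP = EI*4 + EO*5 + EQ*4 + ILF*10 + EIF*7
UFP = 6*4 + 10*5 + 12*4 + 6*10 + 2*7
UFP = 24 + 50 + 48 + 60 + 14
UFP = 196

196


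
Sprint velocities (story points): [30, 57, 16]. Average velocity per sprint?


Formula: Avg velocity = Total points / Number of sprints
Points: [30, 57, 16]
Sum = 30 + 57 + 16 = 103
Avg velocity = 103 / 3 = 34.33 points/sprint

34.33 points/sprint


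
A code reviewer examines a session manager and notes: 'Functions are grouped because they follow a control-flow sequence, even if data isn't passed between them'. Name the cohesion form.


Reasoning: Grouped by order of execution within a routine, not by data flow
Type: Procedural cohesion

Procedural cohesion


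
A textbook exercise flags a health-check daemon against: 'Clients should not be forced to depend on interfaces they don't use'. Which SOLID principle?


This describes the Interface Segregation Principle (ISP)

Interface Segregation Principle (ISP)


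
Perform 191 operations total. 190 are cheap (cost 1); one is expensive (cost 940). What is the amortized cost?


Formula: Amortized cost = Total cost / Operations
Total cost = (190 * 1) + (1 * 940)
Total cost = 190 + 940 = 1130
Amortized = 1130 / 191 = 5.9162

5.9162


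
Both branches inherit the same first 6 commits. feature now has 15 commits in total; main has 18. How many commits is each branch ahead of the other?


Common ancestor: commit #6
feature commits after divergence: 15 - 6 = 9
main commits after divergence: 18 - 6 = 12
feature is 9 commits ahead of main
main is 12 commits ahead of feature

feature ahead: 9, main ahead: 12


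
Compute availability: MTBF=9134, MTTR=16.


Availability = MTBF / (MTBF + MTTR)
Availability = 9134 / (9134 + 16)
Availability = 9134 / 9150
Availability = 99.8251%

99.8251%


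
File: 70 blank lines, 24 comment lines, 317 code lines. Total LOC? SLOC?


Total LOC = blank + comment + code
Total LOC = 70 + 24 + 317 = 411
SLOC (source only) = code = 317

Total LOC: 411, SLOC: 317


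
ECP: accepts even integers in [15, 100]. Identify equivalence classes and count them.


Constraint: even integers in [15, 100]
Class 1: x < 15 — out-of-range invalid
Class 2: x in [15,100] but odd — wrong type invalid
Class 3: x in [15,100] and even — valid
Class 4: x > 100 — out-of-range invalid
Total equivalence classes: 4

4 equivalence classes


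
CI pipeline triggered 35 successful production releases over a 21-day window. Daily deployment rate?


Formula: deployments per day = releases / days
= 35 / 21
= 1.667 deploys/day
(equivalently, 11.67 deploys/week)

1.667 deploys/day


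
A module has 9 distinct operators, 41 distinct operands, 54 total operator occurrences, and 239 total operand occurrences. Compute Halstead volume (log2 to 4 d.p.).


Formula: V = N * log2(η), where N = N1 + N2 and η = η1 + η2
η = 9 + 41 = 50
N = 54 + 239 = 293
log2(50) ≈ 5.6439
V = 293 * 5.6439 = 1653.66

1653.66


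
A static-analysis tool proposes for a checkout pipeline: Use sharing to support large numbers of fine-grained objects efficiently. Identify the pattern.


This matches the Flyweight pattern

Flyweight


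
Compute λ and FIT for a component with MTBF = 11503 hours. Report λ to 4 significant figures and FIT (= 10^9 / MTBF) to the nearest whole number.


Formula: λ = 1 / MTBF; FIT = λ × 1e9 = 1e9 / MTBF
λ = 1 / 11503 ≈ 8.693e-05 failures/hour
FIT = 1e9 / 11503 ≈ 86934 failures per 1e9 hours (nearest whole number)

λ = 8.693e-05 /h, FIT = 86934
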